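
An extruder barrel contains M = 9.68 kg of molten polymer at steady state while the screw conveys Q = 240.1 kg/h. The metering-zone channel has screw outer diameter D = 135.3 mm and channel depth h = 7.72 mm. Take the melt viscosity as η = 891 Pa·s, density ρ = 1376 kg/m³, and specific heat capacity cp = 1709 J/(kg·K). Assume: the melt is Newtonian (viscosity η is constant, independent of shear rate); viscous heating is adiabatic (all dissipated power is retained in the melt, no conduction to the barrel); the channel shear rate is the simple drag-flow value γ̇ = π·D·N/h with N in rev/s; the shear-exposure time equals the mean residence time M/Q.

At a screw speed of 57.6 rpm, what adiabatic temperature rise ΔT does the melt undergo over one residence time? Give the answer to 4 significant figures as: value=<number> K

value=153.6 K

Q_s = Q / 3600 = 240.1 / 3600 = 0.0666944 kg/s
t_res = M / Q_s = 9.68 ÷ 0.0666944 = 145.14 s
D = 135.3 mm = 0.1353 m;  h = 7.72 mm = 0.00772 m;  N = 57.6 rpm / 60 = 0.96 rev/s
γ̇ = π D N / h = (π)(0.1353)(0.96) / 0.00772 = 52.8569 s⁻¹
ΔT = η·γ̇²·t_res / (ρ·cp) = 891 · (52.8569)² · 145.14 / (1376 · 1709) = 153.641 K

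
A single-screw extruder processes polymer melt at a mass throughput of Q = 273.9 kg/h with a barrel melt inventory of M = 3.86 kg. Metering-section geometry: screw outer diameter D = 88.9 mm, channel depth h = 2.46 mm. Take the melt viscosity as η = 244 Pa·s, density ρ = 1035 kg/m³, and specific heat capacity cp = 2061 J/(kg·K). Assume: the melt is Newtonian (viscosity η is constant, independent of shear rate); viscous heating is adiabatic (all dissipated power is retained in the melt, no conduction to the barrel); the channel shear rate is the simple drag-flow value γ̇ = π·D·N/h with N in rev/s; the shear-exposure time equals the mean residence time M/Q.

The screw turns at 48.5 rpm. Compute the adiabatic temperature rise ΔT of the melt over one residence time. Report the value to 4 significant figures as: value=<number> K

value=48.87 K

Convert throughput: Q = 273.9 kg/h = 273.9/3600 = 0.0760833 kg/s
t_res = M / Q_s = 3.86 ÷ 0.0760833 = 50.7338 s
Convert to SI: D = 0.0889 m, h = 0.00246 m, N = 48.5/60 = 0.808333 rev/s
γ̇ = π D N / h = (π)(0.0889)(0.808333) / 0.00246 = 91.7713 s⁻¹
Adiabatic rise: ΔT = η γ̇² t_res / (ρ cp) = 244·(91.7713)²·50.7338 / (1035·2061) = 48.8746 K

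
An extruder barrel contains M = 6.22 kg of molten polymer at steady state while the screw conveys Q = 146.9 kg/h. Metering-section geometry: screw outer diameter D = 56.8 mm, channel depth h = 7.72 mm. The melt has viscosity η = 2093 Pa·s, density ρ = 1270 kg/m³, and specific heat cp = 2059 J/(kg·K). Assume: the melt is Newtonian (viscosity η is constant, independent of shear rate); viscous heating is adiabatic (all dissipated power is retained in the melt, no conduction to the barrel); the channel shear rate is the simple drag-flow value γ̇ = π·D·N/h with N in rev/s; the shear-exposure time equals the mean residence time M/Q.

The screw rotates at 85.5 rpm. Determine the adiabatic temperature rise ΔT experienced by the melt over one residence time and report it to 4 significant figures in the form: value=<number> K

value=132.4 K

Q_s = Q / 3600 = 146.9 / 3600 = 0.0408056 kg/s
t_res = M / Q_s = 6.22 / 0.0408056 = 152.43 s
Convert to SI: D = 0.0568 m, h = 0.00772 m, N = 85.5/60 = 1.425 rev/s
Shear rate: γ̇ = πDN/h = π·0.0568·1.425/0.00772 = 32.9379 s⁻¹
ΔT = η·γ̇²·t_res/(ρ·cp) = [2093 × 32.9379² × 152.43] / [1270 × 2059] = 132.365 K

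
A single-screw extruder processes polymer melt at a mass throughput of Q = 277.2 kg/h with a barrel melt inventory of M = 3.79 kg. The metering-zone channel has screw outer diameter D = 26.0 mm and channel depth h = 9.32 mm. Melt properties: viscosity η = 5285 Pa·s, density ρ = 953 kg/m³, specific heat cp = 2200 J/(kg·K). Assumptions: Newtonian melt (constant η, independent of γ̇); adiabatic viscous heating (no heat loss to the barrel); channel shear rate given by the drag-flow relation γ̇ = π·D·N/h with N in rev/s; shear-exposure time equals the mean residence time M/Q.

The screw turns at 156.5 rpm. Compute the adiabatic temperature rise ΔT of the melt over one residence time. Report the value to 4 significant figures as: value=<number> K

value=64.84 K

Convert throughput: Q = 277.2 kg/h = 277.2/3600 = 0.077 kg/s
Mean residence time: t_res = M/Q_s = 3.79 kg / 0.077 kg/s = 49.2208 s
D = 26.0 mm = 0.026 m;  h = 9.32 mm = 0.00932 m;  N = 156.5 rpm / 60 = 2.60833 rev/s
γ̇ = π D N / h = (π)(0.026)(2.60833) / 0.00932 = 22.8597 s⁻¹
ΔT = η·γ̇²·t_res / (ρ·cp) = 5285 · (22.8597)² · 49.2208 / (953 · 2200) = 64.8364 K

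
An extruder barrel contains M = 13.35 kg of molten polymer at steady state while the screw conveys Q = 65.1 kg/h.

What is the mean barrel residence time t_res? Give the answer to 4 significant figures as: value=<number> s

Throughput in SI: Q_s = 65.1 kg/h ÷ 3600 s/h = 0.0180833 kg/s
Mean residence time: t_res = M/Q_s = 13.35 kg / 0.0180833 kg/s = 738.249 s

value=738.2 s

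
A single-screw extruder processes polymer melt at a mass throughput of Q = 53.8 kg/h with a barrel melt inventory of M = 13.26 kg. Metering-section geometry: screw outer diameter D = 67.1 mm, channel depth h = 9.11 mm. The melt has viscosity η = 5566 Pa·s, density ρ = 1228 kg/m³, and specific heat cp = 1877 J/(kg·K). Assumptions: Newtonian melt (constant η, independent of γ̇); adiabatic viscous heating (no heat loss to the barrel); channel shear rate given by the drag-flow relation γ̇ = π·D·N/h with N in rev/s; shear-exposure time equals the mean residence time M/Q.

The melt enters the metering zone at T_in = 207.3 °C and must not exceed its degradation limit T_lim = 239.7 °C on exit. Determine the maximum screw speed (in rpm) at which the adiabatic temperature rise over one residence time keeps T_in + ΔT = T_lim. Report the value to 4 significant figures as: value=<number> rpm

value=10.08 rpm

Throughput in SI: Q_s = 53.8 kg/h ÷ 3600 s/h = 0.0149444 kg/s
t_res = M / Q_s = 13.26 / 0.0149444 = 887.286 s
Geometry in SI: D = 67.1 mm → 0.0671 m, h = 9.11 mm → 0.00911 m
Allowable rise: ΔT_a = T_lim − T_in = 239.7 − 207.3 = 32.4 K
Invert ΔT = ηγ̇²t_res/(ρcp) for γ̇: γ̇_max² = ΔT_a ρ cp / (η t_res) = 32.4·1228·1877 / (5566·887.286) = 15.1217 s⁻²
Take the square root: γ̇_max = √(15.1217) = 3.88866 s⁻¹
N_max = γ̇_max h / (πD) = 3.88866·0.00911/(π·0.0671) = 0.168053 rev/s → ×60 = 10.0832 rpm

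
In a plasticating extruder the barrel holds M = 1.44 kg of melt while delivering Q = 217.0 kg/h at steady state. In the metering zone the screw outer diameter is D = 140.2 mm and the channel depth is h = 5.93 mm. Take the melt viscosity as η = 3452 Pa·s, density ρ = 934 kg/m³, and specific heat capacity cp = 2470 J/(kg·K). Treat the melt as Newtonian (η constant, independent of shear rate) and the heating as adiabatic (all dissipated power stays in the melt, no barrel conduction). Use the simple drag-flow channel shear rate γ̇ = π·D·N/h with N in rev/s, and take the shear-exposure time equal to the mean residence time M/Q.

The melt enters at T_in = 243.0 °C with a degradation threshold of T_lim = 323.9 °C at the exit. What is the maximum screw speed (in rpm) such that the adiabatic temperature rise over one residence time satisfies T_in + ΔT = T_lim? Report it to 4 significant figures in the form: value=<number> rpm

value=38.43 rpm

Throughput in SI: Q_s = 217.0 kg/h ÷ 3600 s/h = 0.0602778 kg/s
t_res = M / Q_s = 1.44 ÷ 0.0602778 = 23.8894 s
Convert to metres: D = 0.1402 m, h = 0.00593 m
Allowable rise: ΔT_a = T_lim − T_in = 323.9 − 243.0 = 80.9 K
γ̇_max² = ΔT_a·ρ·cp / (η·t_res) = [80.9 × 934 × 2470] / [3452 × 23.8894] = 2263.17 s⁻²
γ̇_max = √2263.17 = 47.5727 s⁻¹
N_max = γ̇_max·h / (π·D) = 47.5727 · 0.00593 / (π · 0.1402) = 0.640494 rev/s = 38.4296 rpm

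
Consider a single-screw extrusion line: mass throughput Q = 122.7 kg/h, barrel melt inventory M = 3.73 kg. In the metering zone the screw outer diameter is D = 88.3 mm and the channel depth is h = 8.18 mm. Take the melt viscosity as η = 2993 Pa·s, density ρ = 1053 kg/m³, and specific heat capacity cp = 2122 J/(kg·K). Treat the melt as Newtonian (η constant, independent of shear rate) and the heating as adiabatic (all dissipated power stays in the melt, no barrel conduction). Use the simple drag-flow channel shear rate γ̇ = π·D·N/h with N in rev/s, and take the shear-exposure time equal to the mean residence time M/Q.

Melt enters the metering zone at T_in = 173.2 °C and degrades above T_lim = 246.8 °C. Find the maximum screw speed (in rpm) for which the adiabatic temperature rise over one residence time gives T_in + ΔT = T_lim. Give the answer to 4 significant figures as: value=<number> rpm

Throughput in SI: Q_s = 122.7 kg/h ÷ 3600 s/h = 0.0340833 kg/s
t_res = M / Q_s = 3.73 ÷ 0.0340833 = 109.438 s
D = 88.3 mm = 0.0883 m;  h = 8.18 mm = 0.00818 m
ΔT_a = T_lim − T_in = 246.8 °C − 173.2 °C = 73.6 K
Invert ΔT = ηγ̇²t_res/(ρcp) for γ̇: γ̇_max² = ΔT_a ρ cp / (η t_res) = 73.6·1053·2122 / (2993·109.438) = 502.086 s⁻²
γ̇_max = sqrt(502.086) = 22.4073 s⁻¹
N_max = γ̇_max h / (πD) = 22.4073·0.00818/(π·0.0883) = 0.660742 rev/s → ×60 = 39.6445 rpm

value=39.64 rpm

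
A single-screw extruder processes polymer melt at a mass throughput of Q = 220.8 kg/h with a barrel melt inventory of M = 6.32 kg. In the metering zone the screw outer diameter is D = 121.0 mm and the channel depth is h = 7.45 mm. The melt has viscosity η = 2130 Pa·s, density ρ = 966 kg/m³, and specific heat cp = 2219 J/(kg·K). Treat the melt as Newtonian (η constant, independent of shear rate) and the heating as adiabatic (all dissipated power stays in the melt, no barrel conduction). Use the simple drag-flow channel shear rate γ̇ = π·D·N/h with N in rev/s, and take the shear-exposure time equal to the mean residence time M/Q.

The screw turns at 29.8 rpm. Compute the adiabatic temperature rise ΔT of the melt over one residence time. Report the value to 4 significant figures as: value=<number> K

value=65.76 K

Throughput in SI: Q_s = 220.8 kg/h ÷ 3600 s/h = 0.0613333 kg/s
t_res = M / Q_s = 6.32 / 0.0613333 = 103.043 s
D = 121.0 mm = 0.121 m;  h = 7.45 mm = 0.00745 m;  N = 29.8 rpm / 60 = 0.496667 rev/s
Shear rate: γ̇ = πDN/h = π·0.121·0.496667/0.00745 = 25.3422 s⁻¹
ΔT = η·γ̇²·t_res / (ρ·cp) = 2130 · (25.3422)² · 103.043 / (966 · 2219) = 65.7588 K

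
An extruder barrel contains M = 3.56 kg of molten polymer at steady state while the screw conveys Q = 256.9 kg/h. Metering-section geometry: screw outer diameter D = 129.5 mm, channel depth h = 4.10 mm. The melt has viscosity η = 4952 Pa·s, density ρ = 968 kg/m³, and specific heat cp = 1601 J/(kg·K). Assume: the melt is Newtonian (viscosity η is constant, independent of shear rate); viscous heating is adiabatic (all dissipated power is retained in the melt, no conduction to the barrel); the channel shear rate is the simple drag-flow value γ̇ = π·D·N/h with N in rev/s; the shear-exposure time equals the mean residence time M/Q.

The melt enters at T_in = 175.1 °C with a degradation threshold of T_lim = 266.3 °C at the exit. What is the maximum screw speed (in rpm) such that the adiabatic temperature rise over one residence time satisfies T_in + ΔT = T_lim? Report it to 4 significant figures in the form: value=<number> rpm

value=14.46 rpm

Convert throughput: Q = 256.9 kg/h = 256.9/3600 = 0.0713611 kg/s
Mean residence time: t_res = M/Q_s = 3.56 kg / 0.0713611 kg/s = 49.8871 s
D = 129.5 mm = 0.1295 m;  h = 4.10 mm = 0.0041 m
Allowable rise: ΔT_a = T_lim − T_in = 266.3 − 175.1 = 91.2 K
γ̇_max² = ΔT_a·ρ·cp / (η·t_res) = [91.2 × 968 × 1601] / [4952 × 49.8871] = 572.127 s⁻²
Take the square root: γ̇_max = √(572.127) = 23.9192 s⁻¹
N_max = γ̇_max·h / (π·D) = 23.9192 · 0.0041 / (π · 0.1295) = 0.241052 rev/s = 14.4631 rpm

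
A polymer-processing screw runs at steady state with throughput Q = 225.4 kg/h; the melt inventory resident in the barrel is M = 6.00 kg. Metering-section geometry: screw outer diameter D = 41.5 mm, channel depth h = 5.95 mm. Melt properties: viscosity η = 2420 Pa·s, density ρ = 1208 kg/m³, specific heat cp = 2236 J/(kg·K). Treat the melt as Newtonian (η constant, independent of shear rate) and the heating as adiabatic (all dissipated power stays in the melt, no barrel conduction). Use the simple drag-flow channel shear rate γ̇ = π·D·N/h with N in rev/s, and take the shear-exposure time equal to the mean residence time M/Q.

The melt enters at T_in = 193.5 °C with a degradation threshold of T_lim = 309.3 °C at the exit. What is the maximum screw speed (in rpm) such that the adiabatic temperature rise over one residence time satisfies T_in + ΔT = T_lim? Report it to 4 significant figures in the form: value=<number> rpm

Throughput in SI: Q_s = 225.4 kg/h ÷ 3600 s/h = 0.0626111 kg/s
t_res = M / Q_s = 6.00 / 0.0626111 = 95.8296 s
Convert to metres: D = 0.0415 m, h = 0.00595 m
ΔT_a = T_lim − T_in = 309.3 °C − 193.5 °C = 115.8 K
γ̇_max² = ΔT_a·ρ·cp / (η·t_res) = [115.8 × 1208 × 2236] / [2420 × 95.8296] = 1348.75 s⁻²
γ̇_max = sqrt(1348.75) = 36.7254 s⁻¹
N_max = γ̇_max h / (πD) = 36.7254·0.00595/(π·0.0415) = 1.67604 rev/s → ×60 = 100.563 rpm

value=100.6 rpm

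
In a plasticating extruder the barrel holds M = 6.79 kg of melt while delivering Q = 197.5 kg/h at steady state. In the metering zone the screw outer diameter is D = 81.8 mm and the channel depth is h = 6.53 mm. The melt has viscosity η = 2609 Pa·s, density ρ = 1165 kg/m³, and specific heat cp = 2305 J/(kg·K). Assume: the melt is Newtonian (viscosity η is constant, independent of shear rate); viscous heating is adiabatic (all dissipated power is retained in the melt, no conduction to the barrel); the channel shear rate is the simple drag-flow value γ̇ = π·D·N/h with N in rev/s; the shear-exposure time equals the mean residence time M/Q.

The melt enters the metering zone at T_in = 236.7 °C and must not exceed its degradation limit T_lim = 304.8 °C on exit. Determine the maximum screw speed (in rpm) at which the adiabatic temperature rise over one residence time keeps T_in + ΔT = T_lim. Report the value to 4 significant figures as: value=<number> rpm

value=36.28 rpm

Throughput in SI: Q_s = 197.5 kg/h ÷ 3600 s/h = 0.0548611 kg/s
t_res = M / Q_s = 6.79 / 0.0548611 = 123.767 s
Convert to metres: D = 0.0818 m, h = 0.00653 m
ΔT_a = T_lim − T_in = 304.8 − 236.7 = 68.1 K
γ̇_max² = ΔT_a·ρ·cp/(η·t_res) = 68.1·1165·2305/(2609·123.767) = 566.324 s⁻²
γ̇_max = √566.324 = 23.7976 s⁻¹
N_max = γ̇_max h / (πD) = 23.7976·0.00653/(π·0.0818) = 0.604703 rev/s → ×60 = 36.2822 rpm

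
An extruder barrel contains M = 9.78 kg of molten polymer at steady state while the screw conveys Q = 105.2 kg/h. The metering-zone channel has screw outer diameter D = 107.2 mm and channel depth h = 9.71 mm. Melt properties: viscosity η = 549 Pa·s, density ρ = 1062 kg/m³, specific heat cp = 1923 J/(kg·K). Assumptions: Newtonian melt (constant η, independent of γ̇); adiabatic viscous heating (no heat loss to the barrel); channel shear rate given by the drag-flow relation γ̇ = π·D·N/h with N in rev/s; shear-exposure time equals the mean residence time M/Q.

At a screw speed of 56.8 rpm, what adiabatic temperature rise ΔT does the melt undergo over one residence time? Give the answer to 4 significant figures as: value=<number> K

Q_s = Q / 3600 = 105.2 / 3600 = 0.0292222 kg/s
t_res = M / Q_s = 9.78 / 0.0292222 = 334.677 s
Geometry in metres: D = 107.2 mm → 0.1072 m, h = 9.71 mm → 0.00971 m; screw speed N = 56.8 rpm = 0.946667 rev/s
γ̇ = π·D·N / h = π · 0.1072 · 0.946667 / 0.00971 = 32.8339 s⁻¹
Adiabatic rise: ΔT = η γ̇² t_res / (ρ cp) = 549·(32.8339)²·334.677 / (1062·1923) = 96.9927 K

value=96.99 K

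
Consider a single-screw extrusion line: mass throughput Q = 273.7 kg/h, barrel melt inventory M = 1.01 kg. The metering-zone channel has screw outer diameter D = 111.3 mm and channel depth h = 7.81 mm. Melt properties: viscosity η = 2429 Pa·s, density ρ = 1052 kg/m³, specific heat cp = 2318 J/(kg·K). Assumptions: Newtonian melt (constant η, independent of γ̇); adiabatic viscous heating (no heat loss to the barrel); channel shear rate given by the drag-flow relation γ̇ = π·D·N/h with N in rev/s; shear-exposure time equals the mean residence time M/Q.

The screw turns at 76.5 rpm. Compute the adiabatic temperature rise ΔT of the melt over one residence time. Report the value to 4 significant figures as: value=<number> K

Q_s = Q / 3600 = 273.7 / 3600 = 0.0760278 kg/s
t_res = M / Q_s = 1.01 / 0.0760278 = 13.2846 s
Geometry in metres: D = 111.3 mm → 0.1113 m, h = 7.81 mm → 0.00781 m; screw speed N = 76.5 rpm = 1.275 rev/s
γ̇ = π·D·N / h = π · 0.1113 · 1.275 / 0.00781 = 57.0827 s⁻¹
ΔT = η·γ̇²·t_res/(ρ·cp) = [2429 × 57.0827² × 13.2846] / [1052 × 2318] = 43.1177 K

value=43.12 K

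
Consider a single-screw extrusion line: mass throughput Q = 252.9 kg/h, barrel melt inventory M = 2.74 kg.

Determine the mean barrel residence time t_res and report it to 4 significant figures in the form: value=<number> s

value=39.00 s

Convert throughput: Q = 252.9 kg/h = 252.9/3600 = 0.07025 kg/s
t_res = M / Q_s = 2.74 ÷ 0.07025 = 39.0036 s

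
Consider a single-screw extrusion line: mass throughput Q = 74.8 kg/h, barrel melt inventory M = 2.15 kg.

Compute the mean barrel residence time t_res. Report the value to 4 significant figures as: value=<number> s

value=103.5 s

Convert throughput: Q = 74.8 kg/h = 74.8/3600 = 0.0207778 kg/s
Mean residence time: t_res = M/Q_s = 2.15 kg / 0.0207778 kg/s = 103.476 s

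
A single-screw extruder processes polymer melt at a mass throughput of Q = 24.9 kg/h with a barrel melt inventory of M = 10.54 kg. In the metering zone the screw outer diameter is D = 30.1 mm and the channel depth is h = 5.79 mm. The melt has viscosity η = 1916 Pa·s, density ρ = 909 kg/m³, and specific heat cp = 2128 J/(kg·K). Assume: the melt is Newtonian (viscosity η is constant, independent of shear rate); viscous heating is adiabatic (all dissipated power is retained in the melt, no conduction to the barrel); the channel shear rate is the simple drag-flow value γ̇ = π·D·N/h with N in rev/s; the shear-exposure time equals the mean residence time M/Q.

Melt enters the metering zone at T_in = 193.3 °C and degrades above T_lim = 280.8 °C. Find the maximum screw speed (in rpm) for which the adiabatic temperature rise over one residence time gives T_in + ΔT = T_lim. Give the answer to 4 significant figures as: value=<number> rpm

value=27.97 rpm

Q_s = Q / 3600 = 24.9 / 3600 = 0.00691667 kg/s
Mean residence time: t_res = M/Q_s = 10.54 kg / 0.00691667 kg/s = 1523.86 s
D = 30.1 mm = 0.0301 m;  h = 5.79 mm = 0.00579 m
ΔT_a = T_lim − T_in = 280.8 °C − 193.3 °C = 87.5 K
γ̇_max² = ΔT_a·ρ·cp/(η·t_res) = 87.5·909·2128/(1916·1523.86) = 57.9701 s⁻²
γ̇_max = sqrt(57.9701) = 7.61381 s⁻¹
N_max = γ̇_max·h / (π·D) = 7.61381 · 0.00579 / (π · 0.0301) = 0.466191 rev/s = 27.9715 rpm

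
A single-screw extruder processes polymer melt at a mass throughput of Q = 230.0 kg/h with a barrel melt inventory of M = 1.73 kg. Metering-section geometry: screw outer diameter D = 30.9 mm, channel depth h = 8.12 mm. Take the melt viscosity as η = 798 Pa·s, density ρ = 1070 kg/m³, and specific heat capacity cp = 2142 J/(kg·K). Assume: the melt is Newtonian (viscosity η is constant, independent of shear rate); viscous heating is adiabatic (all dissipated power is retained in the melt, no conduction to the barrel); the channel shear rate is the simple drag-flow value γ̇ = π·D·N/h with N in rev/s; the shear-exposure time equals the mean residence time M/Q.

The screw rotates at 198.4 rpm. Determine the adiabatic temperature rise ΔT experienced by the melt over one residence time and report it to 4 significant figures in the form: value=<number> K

value=14.73 K

Convert throughput: Q = 230.0 kg/h = 230.0/3600 = 0.0638889 kg/s
t_res = M / Q_s = 1.73 ÷ 0.0638889 = 27.0783 s
D = 30.9 mm = 0.0309 m;  h = 8.12 mm = 0.00812 m;  N = 198.4 rpm / 60 = 3.30667 rev/s
γ̇ = π·D·N / h = π · 0.0309 · 3.30667 / 0.00812 = 39.5314 s⁻¹
ΔT = η·γ̇²·t_res/(ρ·cp) = [798 × 39.5314² × 27.0783] / [1070 × 2142] = 14.7335 K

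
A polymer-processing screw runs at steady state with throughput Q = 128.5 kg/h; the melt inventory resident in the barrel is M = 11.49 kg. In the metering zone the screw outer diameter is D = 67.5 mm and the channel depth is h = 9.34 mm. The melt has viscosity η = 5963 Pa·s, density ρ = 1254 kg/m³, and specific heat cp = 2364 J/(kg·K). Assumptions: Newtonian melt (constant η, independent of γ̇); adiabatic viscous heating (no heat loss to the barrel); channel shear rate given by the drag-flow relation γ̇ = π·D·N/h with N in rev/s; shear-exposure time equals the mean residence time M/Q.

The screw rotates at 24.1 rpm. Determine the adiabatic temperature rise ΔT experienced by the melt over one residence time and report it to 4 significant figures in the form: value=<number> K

Throughput in SI: Q_s = 128.5 kg/h ÷ 3600 s/h = 0.0356944 kg/s
Mean residence time: t_res = M/Q_s = 11.49 kg / 0.0356944 kg/s = 321.899 s
D = 67.5 mm = 0.0675 m;  h = 9.34 mm = 0.00934 m;  N = 24.1 rpm / 60 = 0.401667 rev/s
Shear rate: γ̇ = πDN/h = π·0.0675·0.401667/0.00934 = 9.11953 s⁻¹
ΔT = η·γ̇²·t_res / (ρ·cp) = 5963 · (9.11953)² · 321.899 / (1254 · 2364) = 53.8498 K

value=53.85 K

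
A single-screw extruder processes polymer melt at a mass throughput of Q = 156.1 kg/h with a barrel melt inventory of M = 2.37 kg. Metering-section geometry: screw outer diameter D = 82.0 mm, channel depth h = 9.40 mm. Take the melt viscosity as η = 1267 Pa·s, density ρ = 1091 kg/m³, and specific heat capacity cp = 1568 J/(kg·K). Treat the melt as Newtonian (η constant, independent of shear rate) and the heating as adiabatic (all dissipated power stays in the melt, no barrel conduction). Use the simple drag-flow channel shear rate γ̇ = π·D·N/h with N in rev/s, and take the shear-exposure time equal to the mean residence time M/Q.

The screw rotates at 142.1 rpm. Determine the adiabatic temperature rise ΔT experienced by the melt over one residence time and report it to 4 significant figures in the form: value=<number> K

Throughput in SI: Q_s = 156.1 kg/h ÷ 3600 s/h = 0.0433611 kg/s
Mean residence time: t_res = M/Q_s = 2.37 kg / 0.0433611 kg/s = 54.6573 s
Geometry in metres: D = 82.0 mm → 0.082 m, h = 9.40 mm → 0.0094 m; screw speed N = 142.1 rpm = 2.36833 rev/s
γ̇ = π·D·N / h = π · 0.082 · 2.36833 / 0.0094 = 64.9051 s⁻¹
Adiabatic rise: ΔT = η γ̇² t_res / (ρ cp) = 1267·(64.9051)²·54.6573 / (1091·1568) = 170.534 K

value=170.5 K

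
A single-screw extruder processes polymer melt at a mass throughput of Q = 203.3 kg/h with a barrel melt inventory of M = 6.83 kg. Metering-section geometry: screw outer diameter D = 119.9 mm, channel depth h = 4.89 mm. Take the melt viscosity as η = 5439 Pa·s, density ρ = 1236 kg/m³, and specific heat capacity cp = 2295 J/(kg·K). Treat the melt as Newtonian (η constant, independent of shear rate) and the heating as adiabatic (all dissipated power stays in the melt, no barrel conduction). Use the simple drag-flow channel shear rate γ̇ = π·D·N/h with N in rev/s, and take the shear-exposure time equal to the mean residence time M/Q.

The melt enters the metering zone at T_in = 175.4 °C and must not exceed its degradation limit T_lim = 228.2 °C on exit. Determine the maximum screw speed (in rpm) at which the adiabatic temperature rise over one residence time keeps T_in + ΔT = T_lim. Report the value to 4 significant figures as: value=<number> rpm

value=11.75 rpm

Convert throughput: Q = 203.3 kg/h = 203.3/3600 = 0.0564722 kg/s
t_res = M / Q_s = 6.83 ÷ 0.0564722 = 120.944 s
D = 119.9 mm = 0.1199 m;  h = 4.89 mm = 0.00489 m
Allowable rise: ΔT_a = T_lim − T_in = 228.2 − 175.4 = 52.8 K
γ̇_max² = ΔT_a·ρ·cp/(η·t_res) = 52.8·1236·2295/(5439·120.944) = 227.683 s⁻²
Take the square root: γ̇_max = √(227.683) = 15.0892 s⁻¹
N_max = γ̇_max·h / (π·D) = 15.0892 · 0.00489 / (π · 0.1199) = 0.195887 rev/s = 11.7532 rpm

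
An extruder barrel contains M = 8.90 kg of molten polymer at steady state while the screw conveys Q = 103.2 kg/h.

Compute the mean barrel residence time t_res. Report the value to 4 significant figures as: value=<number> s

Throughput in SI: Q_s = 103.2 kg/h ÷ 3600 s/h = 0.0286667 kg/s
t_res = M / Q_s = 8.90 ÷ 0.0286667 = 310.465 s

value=310.5 s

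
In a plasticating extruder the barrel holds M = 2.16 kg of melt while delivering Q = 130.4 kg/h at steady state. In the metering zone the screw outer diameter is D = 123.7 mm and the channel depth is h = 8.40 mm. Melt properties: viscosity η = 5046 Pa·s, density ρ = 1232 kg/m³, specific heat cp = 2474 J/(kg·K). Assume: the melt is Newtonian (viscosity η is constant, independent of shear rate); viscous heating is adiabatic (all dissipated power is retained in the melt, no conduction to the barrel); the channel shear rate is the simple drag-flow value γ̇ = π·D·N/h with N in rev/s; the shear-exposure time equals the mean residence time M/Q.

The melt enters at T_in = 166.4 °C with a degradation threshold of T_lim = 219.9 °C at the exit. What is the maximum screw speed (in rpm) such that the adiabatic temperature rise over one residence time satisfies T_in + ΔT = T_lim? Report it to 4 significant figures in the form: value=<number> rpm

Throughput in SI: Q_s = 130.4 kg/h ÷ 3600 s/h = 0.0362222 kg/s
t_res = M / Q_s = 2.16 ÷ 0.0362222 = 59.6319 s
D = 123.7 mm = 0.1237 m;  h = 8.40 mm = 0.0084 m
ΔT_a = T_lim − T_in = 219.9 − 166.4 = 53.5 K
γ̇_max² = ΔT_a·ρ·cp/(η·t_res) = 53.5·1232·2474/(5046·59.6319) = 541.924 s⁻²
γ̇_max = √541.924 = 23.2793 s⁻¹
N_max = γ̇_max·h / (π·D) = 23.2793 · 0.0084 / (π · 0.1237) = 0.503186 rev/s = 30.1912 rpm

value=30.19 rpm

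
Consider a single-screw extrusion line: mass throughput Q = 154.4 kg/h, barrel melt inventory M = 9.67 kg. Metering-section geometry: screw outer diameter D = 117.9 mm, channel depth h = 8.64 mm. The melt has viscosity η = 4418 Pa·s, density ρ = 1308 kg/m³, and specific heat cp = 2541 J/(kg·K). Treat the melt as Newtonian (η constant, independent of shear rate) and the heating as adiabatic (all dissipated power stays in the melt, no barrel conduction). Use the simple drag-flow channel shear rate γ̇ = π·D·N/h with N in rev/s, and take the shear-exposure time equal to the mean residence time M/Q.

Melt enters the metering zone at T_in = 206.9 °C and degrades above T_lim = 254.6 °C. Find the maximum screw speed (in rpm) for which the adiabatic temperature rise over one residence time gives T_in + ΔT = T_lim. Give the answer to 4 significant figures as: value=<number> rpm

Throughput in SI: Q_s = 154.4 kg/h ÷ 3600 s/h = 0.0428889 kg/s
t_res = M / Q_s = 9.67 / 0.0428889 = 225.466 s
Geometry in SI: D = 117.9 mm → 0.1179 m, h = 8.64 mm → 0.00864 m
Allowable rise: ΔT_a = T_lim − T_in = 254.6 − 206.9 = 47.7 K
γ̇_max² = ΔT_a·ρ·cp / (η·t_res) = [47.7 × 1308 × 2541] / [4418 × 225.466] = 159.156 s⁻²
Take the square root: γ̇_max = √(159.156) = 12.6157 s⁻¹
Solve γ̇ = πDN/h for N: N_max = γ̇_max·h/(π·D) = 12.6157 × 0.00864 / (π × 0.1179) = 0.294281 rev/s = 17.6568 rpm

value=17.66 rpm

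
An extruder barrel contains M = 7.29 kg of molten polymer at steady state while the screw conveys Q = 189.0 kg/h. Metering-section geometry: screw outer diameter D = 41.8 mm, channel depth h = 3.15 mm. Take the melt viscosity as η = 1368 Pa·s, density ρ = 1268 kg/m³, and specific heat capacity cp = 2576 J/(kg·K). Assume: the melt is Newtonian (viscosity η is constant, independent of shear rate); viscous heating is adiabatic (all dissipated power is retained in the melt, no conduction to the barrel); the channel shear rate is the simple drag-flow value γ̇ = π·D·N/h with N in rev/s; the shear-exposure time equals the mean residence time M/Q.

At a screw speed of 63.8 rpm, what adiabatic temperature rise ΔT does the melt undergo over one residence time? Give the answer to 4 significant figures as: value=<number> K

Q_s = Q / 3600 = 189.0 / 3600 = 0.0525 kg/s
t_res = M / Q_s = 7.29 ÷ 0.0525 = 138.857 s
D = 41.8 mm = 0.0418 m;  h = 3.15 mm = 0.00315 m;  N = 63.8 rpm / 60 = 1.06333 rev/s
γ̇ = π D N / h = (π)(0.0418)(1.06333) / 0.00315 = 44.3287 s⁻¹
ΔT = η·γ̇²·t_res / (ρ·cp) = 1368 · (44.3287)² · 138.857 / (1268 · 2576) = 114.277 K

value=114.3 K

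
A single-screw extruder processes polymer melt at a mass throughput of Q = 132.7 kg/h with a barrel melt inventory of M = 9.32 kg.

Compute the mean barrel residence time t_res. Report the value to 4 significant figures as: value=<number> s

value=252.8 s

Convert throughput: Q = 132.7 kg/h = 132.7/3600 = 0.0368611 kg/s
Mean residence time: t_res = M/Q_s = 9.32 kg / 0.0368611 kg/s = 252.841 s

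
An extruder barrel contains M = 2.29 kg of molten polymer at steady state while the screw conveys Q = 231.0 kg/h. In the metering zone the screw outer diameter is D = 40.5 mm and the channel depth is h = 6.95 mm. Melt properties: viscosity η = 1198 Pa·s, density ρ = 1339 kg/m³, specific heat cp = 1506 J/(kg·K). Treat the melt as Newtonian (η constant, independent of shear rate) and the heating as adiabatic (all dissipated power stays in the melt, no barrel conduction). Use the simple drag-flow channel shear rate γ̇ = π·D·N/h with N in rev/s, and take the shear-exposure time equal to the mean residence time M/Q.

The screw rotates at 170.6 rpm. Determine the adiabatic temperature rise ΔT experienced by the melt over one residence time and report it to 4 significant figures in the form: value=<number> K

Q_s = Q / 3600 = 231.0 / 3600 = 0.0641667 kg/s
t_res = M / Q_s = 2.29 / 0.0641667 = 35.6883 s
D = 40.5 mm = 0.0405 m;  h = 6.95 mm = 0.00695 m;  N = 170.6 rpm / 60 = 2.84333 rev/s
γ̇ = π D N / h = (π)(0.0405)(2.84333) / 0.00695 = 52.0533 s⁻¹
Adiabatic rise: ΔT = η γ̇² t_res / (ρ cp) = 1198·(52.0533)²·35.6883 / (1339·1506) = 57.4477 K

value=57.45 K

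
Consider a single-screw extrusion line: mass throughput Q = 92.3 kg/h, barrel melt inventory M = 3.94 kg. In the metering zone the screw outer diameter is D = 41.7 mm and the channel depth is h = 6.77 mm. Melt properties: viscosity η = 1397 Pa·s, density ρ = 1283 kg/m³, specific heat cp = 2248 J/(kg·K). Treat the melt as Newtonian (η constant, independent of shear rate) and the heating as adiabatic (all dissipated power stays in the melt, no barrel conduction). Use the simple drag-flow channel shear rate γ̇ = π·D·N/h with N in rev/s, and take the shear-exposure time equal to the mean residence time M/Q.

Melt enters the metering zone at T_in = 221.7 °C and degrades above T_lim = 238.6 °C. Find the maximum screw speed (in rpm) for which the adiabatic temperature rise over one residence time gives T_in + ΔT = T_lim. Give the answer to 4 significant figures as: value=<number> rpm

value=46.72 rpm

Throughput in SI: Q_s = 92.3 kg/h ÷ 3600 s/h = 0.0256389 kg/s
t_res = M / Q_s = 3.94 / 0.0256389 = 153.673 s
Convert to metres: D = 0.0417 m, h = 0.00677 m
Allowable rise: ΔT_a = T_lim − T_in = 238.6 − 221.7 = 16.9 K
γ̇_max² = ΔT_a·ρ·cp/(η·t_res) = 16.9·1283·2248/(1397·153.673) = 227.047 s⁻²
Take the square root: γ̇_max = √(227.047) = 15.0681 s⁻¹
N_max = γ̇_max h / (πD) = 15.0681·0.00677/(π·0.0417) = 0.778683 rev/s → ×60 = 46.721 rpm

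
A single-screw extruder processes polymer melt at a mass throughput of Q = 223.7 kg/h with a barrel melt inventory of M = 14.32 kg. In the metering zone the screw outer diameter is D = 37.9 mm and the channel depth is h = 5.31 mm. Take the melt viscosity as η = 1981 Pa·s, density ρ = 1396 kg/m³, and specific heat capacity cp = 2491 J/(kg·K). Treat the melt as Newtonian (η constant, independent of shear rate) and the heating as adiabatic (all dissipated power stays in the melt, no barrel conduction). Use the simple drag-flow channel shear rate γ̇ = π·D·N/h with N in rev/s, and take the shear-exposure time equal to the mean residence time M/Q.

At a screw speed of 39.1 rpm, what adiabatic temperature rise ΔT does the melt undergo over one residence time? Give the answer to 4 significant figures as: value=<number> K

Throughput in SI: Q_s = 223.7 kg/h ÷ 3600 s/h = 0.0621389 kg/s
t_res = M / Q_s = 14.32 ÷ 0.0621389 = 230.451 s
Convert to SI: D = 0.0379 m, h = 0.00531 m, N = 39.1/60 = 0.651667 rev/s
γ̇ = π·D·N / h = π · 0.0379 · 0.651667 / 0.00531 = 14.6124 s⁻¹
Adiabatic rise: ΔT = η γ̇² t_res / (ρ cp) = 1981·(14.6124)²·230.451 / (1396·2491) = 28.0314 K

value=28.03 K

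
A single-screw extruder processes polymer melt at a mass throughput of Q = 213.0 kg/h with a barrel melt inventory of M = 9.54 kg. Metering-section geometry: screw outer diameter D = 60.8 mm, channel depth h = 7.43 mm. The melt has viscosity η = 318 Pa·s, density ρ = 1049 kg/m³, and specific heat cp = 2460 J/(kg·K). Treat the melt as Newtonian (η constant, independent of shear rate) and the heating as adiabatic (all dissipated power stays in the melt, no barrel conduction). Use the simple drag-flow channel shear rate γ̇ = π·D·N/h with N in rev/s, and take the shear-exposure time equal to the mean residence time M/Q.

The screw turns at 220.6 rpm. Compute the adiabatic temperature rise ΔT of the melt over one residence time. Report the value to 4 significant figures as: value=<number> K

value=177.5 K

Throughput in SI: Q_s = 213.0 kg/h ÷ 3600 s/h = 0.0591667 kg/s
t_res = M / Q_s = 9.54 / 0.0591667 = 161.239 s
D = 60.8 mm = 0.0608 m;  h = 7.43 mm = 0.00743 m;  N = 220.6 rpm / 60 = 3.67667 rev/s
γ̇ = π·D·N / h = π · 0.0608 · 3.67667 / 0.00743 = 94.519 s⁻¹
ΔT = η·γ̇²·t_res/(ρ·cp) = [318 × 94.519² × 161.239] / [1049 × 2460] = 177.511 K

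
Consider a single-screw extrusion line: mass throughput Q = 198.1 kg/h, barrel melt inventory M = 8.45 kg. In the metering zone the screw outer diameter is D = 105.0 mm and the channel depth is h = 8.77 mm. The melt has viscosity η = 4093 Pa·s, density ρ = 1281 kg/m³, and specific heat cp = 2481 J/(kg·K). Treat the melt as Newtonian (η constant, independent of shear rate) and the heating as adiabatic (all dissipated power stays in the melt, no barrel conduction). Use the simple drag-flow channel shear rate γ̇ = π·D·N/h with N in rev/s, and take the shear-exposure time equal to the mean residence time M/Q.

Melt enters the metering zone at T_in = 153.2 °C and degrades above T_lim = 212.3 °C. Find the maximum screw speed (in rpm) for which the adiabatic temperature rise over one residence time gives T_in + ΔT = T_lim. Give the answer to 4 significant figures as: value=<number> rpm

Convert throughput: Q = 198.1 kg/h = 198.1/3600 = 0.0550278 kg/s
t_res = M / Q_s = 8.45 / 0.0550278 = 153.559 s
D = 105.0 mm = 0.105 m;  h = 8.77 mm = 0.00877 m
ΔT_a = T_lim − T_in = 212.3 − 153.2 = 59.1 K
Invert ΔT = ηγ̇²t_res/(ρcp) for γ̇: γ̇_max² = ΔT_a ρ cp / (η t_res) = 59.1·1281·2481 / (4093·153.559) = 298.846 s⁻²
Take the square root: γ̇_max = √(298.846) = 17.2872 s⁻¹
N_max = γ̇_max h / (πD) = 17.2872·0.00877/(π·0.105) = 0.459604 rev/s → ×60 = 27.5762 rpm

value=27.58 rpm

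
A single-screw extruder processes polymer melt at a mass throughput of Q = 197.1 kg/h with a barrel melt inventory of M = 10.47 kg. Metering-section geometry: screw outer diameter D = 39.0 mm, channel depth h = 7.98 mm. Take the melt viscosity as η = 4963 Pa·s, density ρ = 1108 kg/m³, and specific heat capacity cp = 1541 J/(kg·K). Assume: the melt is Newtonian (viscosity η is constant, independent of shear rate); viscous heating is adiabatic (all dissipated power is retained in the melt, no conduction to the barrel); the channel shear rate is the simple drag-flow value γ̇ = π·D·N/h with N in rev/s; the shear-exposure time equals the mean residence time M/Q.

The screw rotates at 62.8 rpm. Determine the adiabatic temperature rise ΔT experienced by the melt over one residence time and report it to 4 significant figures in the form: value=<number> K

Convert throughput: Q = 197.1 kg/h = 197.1/3600 = 0.05475 kg/s
Mean residence time: t_res = M/Q_s = 10.47 kg / 0.05475 kg/s = 191.233 s
D = 39.0 mm = 0.039 m;  h = 7.98 mm = 0.00798 m;  N = 62.8 rpm / 60 = 1.04667 rev/s
γ̇ = π·D·N / h = π · 0.039 · 1.04667 / 0.00798 = 16.0702 s⁻¹
ΔT = η·γ̇²·t_res/(ρ·cp) = [4963 × 16.0702² × 191.233] / [1108 × 1541] = 143.55 K

value=143.6 K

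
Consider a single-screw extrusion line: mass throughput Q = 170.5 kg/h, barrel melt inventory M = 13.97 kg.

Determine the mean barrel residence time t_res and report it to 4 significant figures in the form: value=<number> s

Throughput in SI: Q_s = 170.5 kg/h ÷ 3600 s/h = 0.0473611 kg/s
t_res = M / Q_s = 13.97 / 0.0473611 = 294.968 s

value=295.0 s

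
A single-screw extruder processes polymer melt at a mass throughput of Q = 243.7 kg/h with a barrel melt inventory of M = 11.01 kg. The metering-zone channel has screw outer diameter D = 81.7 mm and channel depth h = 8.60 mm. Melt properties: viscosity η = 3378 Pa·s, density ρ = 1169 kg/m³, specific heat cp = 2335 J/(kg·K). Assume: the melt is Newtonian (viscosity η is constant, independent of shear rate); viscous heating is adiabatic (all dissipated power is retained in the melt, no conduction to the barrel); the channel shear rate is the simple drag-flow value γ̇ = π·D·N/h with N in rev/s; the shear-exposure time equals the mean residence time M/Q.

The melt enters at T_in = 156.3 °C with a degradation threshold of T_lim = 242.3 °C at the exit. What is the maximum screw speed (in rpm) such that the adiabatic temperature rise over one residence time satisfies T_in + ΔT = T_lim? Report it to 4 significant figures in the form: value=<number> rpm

value=41.56 rpm

Throughput in SI: Q_s = 243.7 kg/h ÷ 3600 s/h = 0.0676944 kg/s
t_res = M / Q_s = 11.01 / 0.0676944 = 162.643 s
Convert to metres: D = 0.0817 m, h = 0.0086 m
ΔT_a = T_lim − T_in = 242.3 °C − 156.3 °C = 86 K
Invert ΔT = ηγ̇²t_res/(ρcp) for γ̇: γ̇_max² = ΔT_a ρ cp / (η t_res) = 86·1169·2335 / (3378·162.643) = 427.273 s⁻²
Take the square root: γ̇_max = √(427.273) = 20.6706 s⁻¹
Solve γ̇ = πDN/h for N: N_max = γ̇_max·h/(π·D) = 20.6706 × 0.0086 / (π × 0.0817) = 0.692595 rev/s = 41.5557 rpm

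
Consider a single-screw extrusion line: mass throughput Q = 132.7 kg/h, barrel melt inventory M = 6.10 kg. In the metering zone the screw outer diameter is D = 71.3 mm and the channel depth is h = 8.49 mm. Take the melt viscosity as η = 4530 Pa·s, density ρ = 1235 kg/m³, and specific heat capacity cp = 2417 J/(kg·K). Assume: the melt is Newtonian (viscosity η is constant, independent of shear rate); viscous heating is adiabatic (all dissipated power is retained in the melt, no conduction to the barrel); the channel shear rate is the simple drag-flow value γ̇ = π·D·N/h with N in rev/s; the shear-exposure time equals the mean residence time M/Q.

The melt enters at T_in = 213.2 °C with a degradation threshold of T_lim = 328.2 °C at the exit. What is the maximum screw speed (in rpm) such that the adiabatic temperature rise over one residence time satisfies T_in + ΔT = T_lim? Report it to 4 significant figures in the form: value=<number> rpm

value=48.66 rpm

Throughput in SI: Q_s = 132.7 kg/h ÷ 3600 s/h = 0.0368611 kg/s
t_res = M / Q_s = 6.10 / 0.0368611 = 165.486 s
Convert to metres: D = 0.0713 m, h = 0.00849 m
Allowable rise: ΔT_a = T_lim − T_in = 328.2 − 213.2 = 115 K
γ̇_max² = ΔT_a·ρ·cp / (η·t_res) = [115 × 1235 × 2417] / [4530 × 165.486] = 457.912 s⁻²
γ̇_max = sqrt(457.912) = 21.3989 s⁻¹
Solve γ̇ = πDN/h for N: N_max = γ̇_max·h/(π·D) = 21.3989 × 0.00849 / (π × 0.0713) = 0.811072 rev/s = 48.6643 rpm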